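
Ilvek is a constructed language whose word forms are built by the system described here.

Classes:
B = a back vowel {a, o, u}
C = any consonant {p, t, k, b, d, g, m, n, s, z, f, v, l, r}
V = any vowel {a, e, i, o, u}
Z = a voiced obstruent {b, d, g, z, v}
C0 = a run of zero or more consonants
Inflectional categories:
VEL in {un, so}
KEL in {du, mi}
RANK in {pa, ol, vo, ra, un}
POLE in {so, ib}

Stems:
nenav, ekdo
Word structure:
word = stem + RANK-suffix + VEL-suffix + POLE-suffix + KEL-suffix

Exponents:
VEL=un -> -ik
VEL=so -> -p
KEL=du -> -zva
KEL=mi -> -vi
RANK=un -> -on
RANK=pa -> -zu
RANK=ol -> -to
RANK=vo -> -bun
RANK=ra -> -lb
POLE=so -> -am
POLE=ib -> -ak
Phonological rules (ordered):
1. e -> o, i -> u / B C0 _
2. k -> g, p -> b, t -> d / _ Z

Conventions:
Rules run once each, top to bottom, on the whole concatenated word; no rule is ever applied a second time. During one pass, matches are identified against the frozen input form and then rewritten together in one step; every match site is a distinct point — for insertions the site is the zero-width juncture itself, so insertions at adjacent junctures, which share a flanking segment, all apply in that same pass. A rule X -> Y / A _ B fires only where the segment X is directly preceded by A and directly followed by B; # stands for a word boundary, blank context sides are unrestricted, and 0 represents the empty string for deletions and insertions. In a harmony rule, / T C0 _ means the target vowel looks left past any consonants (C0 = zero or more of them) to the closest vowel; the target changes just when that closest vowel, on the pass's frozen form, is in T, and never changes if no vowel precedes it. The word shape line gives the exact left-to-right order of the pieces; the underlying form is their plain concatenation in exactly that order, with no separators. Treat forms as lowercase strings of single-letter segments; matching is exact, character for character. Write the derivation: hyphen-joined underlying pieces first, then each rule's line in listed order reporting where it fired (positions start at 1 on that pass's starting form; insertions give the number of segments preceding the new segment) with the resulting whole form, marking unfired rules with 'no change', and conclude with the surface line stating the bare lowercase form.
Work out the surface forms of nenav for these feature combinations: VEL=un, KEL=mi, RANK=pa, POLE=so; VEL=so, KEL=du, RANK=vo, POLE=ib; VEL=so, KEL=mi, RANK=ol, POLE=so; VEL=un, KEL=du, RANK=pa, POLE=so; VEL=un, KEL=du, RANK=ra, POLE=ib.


cell VEL=un, KEL=mi, RANK=pa, POLE=so:
underlying: nenav-zu-ik-am-vi
1. e -> o, i -> u / B C0 _: fires at position(s) 8, 13: nenavzuukamvu
2. k -> g, p -> b, t -> d / _ Z: no change
surface: nenavzuukamvu

cell VEL=so, KEL=du, RANK=vo, POLE=ib:
underlying: nenav-bun-p-ak-zva
1. e -> o, i -> u / B C0 _: no change
2. k -> g, p -> b, t -> d / _ Z: fires at position(s) 11: nenavbunpagzva
surface: nenavbunpagzva

cell VEL=so, KEL=mi, RANK=ol, POLE=so:
underlying: nenav-to-p-am-vi
1. e -> o, i -> u / B C0 _: fires at position(s) 12: nenavtopamvu
2. k -> g, p -> b, t -> d / _ Z: no change
surface: nenavtopamvu

cell VEL=un, KEL=du, RANK=pa, POLE=so:
underlying: nenav-zu-ik-am-zva
1. e -> o, i -> u / B C0 _: fires at position(s) 8: nenavzuukamzva
2. k -> g, p -> b, t -> d / _ Z: no change
surface: nenavzuukamzva

cell VEL=un, KEL=du, RANK=ra, POLE=ib:
underlying: nenav-lb-ik-ak-zva
1. e -> o, i -> u / B C0 _: fires at position(s) 8: nenavlbukakzva
2. k -> g, p -> b, t -> d / _ Z: fires at position(s) 11: nenavlbukagzva
surface: nenavlbukagzva


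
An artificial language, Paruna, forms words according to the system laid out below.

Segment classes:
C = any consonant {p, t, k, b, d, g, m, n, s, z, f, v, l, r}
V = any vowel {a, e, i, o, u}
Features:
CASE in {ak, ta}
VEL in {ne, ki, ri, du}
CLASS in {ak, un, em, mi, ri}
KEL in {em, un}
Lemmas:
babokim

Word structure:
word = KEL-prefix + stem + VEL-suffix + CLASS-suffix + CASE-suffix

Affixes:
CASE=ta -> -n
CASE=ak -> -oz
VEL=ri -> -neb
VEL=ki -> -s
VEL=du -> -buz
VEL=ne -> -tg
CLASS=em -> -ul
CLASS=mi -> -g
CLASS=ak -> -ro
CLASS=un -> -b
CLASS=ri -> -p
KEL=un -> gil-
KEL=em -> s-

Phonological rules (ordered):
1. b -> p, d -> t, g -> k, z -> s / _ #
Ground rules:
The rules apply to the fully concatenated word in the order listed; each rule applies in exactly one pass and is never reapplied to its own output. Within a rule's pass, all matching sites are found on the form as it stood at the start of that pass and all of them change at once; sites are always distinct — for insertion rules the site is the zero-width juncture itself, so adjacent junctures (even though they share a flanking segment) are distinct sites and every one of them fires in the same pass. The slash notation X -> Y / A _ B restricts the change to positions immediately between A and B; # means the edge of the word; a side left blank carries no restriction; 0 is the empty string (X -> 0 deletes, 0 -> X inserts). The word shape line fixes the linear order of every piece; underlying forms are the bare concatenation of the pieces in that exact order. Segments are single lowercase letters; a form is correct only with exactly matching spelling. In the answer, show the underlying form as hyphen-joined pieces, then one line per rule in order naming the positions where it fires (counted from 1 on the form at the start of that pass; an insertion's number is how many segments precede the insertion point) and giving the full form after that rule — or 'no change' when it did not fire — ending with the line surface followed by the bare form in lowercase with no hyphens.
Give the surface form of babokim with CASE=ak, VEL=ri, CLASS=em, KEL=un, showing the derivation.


underlying: gil-babokim-neb-ul-oz
1. b -> p, d -> t, g -> k, z -> s / _ #: fires at position(s) 17: gilbabokimnebulos
surface: gilbabokimnebulos


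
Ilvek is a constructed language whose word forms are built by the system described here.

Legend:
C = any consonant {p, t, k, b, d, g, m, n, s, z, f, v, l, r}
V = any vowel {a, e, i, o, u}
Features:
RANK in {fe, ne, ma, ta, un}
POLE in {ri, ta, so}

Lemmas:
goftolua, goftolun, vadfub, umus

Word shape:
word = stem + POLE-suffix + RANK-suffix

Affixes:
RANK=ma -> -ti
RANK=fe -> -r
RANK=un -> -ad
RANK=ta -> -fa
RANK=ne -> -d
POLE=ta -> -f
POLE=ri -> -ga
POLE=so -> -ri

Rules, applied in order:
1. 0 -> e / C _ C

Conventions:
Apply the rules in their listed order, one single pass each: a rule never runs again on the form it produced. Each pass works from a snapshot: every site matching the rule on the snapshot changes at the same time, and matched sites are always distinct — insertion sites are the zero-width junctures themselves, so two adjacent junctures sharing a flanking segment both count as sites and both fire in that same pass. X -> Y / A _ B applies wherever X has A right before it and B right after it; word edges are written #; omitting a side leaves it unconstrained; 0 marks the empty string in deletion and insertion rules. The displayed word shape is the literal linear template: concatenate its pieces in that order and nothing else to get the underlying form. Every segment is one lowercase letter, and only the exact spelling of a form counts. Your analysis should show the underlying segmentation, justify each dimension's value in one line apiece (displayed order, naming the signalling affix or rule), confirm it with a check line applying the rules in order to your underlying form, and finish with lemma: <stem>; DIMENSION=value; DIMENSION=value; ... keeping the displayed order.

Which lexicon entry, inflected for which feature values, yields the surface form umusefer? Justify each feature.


underlying: umus-f-r
RANK=fe - signalled by the affix -r
POLE=ta - signalled by the affix -f
check: umusfr -> umusefer
lemma: umus; RANK=fe; POLE=ta


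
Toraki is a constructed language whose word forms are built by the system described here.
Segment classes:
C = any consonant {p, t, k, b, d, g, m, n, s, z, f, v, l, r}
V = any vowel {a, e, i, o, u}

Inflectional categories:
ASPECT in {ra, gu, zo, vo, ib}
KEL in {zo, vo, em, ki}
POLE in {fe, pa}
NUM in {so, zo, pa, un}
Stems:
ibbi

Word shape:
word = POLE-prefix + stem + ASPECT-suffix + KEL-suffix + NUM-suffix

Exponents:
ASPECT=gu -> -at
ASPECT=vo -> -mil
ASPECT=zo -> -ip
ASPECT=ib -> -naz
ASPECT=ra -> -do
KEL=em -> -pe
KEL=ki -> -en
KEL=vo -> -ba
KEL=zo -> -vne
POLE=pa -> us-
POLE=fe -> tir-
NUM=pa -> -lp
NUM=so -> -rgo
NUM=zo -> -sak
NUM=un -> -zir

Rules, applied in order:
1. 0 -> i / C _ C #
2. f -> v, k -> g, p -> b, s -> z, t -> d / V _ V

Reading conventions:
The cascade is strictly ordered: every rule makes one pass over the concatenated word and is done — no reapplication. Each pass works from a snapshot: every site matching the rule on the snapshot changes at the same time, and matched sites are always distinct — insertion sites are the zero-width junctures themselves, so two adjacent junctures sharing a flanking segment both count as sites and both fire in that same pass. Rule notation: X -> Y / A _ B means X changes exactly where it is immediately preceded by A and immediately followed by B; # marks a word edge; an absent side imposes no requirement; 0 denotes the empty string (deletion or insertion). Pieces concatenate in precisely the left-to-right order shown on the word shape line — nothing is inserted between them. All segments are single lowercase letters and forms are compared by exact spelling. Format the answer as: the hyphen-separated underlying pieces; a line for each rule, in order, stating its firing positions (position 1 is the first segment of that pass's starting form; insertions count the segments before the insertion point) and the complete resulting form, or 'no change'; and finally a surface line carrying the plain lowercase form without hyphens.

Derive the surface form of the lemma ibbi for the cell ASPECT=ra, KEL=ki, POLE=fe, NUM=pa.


underlying: tir-ibbi-do-en-lp
1. 0 -> i / C _ C #: inserts after position(s) 12: tiribbidoenlip
2. f -> v, k -> g, p -> b, s -> z, t -> d / V _ V: no change
surface: tiribbidoenlip


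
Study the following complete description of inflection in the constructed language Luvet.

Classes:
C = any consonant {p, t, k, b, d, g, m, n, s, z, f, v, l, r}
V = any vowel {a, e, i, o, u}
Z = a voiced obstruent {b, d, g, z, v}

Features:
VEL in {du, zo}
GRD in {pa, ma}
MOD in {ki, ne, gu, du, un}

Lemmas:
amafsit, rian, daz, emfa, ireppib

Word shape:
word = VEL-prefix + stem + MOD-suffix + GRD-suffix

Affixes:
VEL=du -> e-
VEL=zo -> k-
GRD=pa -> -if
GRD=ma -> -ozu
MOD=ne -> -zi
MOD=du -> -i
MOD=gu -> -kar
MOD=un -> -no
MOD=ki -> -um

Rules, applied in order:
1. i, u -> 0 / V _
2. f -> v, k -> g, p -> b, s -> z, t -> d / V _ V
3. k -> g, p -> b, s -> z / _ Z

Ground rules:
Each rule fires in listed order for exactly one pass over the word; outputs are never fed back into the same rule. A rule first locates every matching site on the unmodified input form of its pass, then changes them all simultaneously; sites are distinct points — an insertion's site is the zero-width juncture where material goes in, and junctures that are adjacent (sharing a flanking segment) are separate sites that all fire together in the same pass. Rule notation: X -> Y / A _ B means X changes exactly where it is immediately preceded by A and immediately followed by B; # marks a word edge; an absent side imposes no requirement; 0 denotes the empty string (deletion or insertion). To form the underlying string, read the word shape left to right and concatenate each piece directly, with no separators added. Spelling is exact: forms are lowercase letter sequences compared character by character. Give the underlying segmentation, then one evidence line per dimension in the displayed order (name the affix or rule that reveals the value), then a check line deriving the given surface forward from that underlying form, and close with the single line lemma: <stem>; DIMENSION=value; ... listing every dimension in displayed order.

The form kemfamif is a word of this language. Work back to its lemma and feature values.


underlying: k-emfa-um-if
VEL=zo - signalled by the affix k-
GRD=pa - signalled by the affix -if
MOD=ki - signalled by the affix -um
check: kemfaumif -> kemfamif -> kemfamif -> kemfamif
lemma: emfa; VEL=zo; GRD=pa; MOD=ki


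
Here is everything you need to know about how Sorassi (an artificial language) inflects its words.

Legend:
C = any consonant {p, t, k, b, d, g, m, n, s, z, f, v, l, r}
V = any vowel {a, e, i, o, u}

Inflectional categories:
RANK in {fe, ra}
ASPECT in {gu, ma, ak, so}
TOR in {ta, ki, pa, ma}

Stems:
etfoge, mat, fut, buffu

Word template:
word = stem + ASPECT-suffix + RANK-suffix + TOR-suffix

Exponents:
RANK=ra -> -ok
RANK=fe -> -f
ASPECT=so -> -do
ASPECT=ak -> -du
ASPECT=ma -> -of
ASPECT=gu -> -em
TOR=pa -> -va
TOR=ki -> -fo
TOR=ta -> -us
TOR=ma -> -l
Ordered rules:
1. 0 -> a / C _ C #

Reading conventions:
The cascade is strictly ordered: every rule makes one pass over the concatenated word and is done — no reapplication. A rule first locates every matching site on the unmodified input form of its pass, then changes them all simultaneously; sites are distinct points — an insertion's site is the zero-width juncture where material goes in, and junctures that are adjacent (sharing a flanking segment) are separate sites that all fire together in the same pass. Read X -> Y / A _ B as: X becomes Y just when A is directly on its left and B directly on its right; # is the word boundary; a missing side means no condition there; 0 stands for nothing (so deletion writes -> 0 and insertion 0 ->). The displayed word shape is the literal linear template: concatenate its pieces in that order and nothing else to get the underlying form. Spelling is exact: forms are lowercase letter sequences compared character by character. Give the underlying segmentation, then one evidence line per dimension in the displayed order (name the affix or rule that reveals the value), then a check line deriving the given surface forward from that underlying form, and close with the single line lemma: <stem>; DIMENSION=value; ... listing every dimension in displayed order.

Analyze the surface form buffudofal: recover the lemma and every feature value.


underlying: buffu-do-f-l
RANK=fe - signalled by the affix -f
ASPECT=so - signalled by the affix -do
TOR=ma - signalled by the affix -l
check: buffudofl -> buffudofal
lemma: buffu; RANK=fe; ASPECT=so; TOR=ma


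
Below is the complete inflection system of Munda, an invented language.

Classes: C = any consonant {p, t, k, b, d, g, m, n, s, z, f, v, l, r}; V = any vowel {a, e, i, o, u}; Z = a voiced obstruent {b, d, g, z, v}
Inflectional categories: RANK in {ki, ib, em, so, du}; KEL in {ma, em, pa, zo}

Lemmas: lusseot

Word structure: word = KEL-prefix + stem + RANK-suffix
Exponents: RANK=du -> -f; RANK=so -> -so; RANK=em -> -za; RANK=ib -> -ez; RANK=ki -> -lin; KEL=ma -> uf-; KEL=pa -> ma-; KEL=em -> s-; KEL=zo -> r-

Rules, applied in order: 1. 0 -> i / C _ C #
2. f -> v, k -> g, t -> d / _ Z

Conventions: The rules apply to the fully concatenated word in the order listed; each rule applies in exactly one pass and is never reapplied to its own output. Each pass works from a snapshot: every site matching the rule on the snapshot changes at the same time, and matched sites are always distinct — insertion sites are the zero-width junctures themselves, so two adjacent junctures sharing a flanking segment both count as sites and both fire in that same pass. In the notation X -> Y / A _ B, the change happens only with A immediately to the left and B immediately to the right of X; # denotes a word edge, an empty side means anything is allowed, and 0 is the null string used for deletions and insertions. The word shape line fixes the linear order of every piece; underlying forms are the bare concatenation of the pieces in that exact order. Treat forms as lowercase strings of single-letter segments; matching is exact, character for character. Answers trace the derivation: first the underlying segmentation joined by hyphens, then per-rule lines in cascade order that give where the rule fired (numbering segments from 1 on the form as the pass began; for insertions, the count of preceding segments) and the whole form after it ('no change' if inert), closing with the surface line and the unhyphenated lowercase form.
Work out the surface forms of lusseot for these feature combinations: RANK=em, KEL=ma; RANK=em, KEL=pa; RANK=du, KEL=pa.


cell RANK=em, KEL=ma:
underlying: uf-lusseot-za
1. 0 -> i / C _ C #: no change
2. f -> v, k -> g, t -> d / _ Z: fires at position(s) 9: uflusseodza
surface: uflusseodza

cell RANK=em, KEL=pa:
underlying: ma-lusseot-za
1. 0 -> i / C _ C #: no change
2. f -> v, k -> g, t -> d / _ Z: fires at position(s) 9: malusseodza
surface: malusseodza

cell RANK=du, KEL=pa:
underlying: ma-lusseot-f
1. 0 -> i / C _ C #: inserts after position(s) 9: malusseotif
2. f -> v, k -> g, t -> d / _ Z: no change
surface: malusseotif


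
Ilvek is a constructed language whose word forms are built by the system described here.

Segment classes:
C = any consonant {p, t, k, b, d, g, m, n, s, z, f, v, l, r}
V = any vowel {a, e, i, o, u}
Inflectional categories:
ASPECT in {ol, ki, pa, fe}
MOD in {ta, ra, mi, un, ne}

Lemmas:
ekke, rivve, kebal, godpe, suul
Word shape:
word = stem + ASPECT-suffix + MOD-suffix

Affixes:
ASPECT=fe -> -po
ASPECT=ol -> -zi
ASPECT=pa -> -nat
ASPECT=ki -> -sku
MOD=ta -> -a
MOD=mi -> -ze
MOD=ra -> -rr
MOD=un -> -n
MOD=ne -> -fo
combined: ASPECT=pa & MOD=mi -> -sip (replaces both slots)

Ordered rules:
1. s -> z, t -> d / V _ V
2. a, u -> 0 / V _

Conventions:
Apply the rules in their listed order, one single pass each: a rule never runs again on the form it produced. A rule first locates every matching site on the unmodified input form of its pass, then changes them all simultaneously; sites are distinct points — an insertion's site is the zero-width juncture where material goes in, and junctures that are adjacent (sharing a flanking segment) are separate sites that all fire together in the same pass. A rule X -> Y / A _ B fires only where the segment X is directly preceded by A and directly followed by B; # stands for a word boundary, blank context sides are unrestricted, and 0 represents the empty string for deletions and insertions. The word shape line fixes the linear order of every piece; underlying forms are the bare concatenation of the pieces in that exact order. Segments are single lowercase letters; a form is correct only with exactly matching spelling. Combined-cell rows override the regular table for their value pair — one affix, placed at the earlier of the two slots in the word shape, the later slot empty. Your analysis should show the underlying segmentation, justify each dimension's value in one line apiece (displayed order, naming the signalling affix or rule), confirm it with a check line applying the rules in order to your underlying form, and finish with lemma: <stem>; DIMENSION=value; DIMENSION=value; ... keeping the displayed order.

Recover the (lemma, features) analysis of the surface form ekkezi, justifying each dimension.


underlying: ekke-zi-a
ASPECT=ol - signalled by the affix -zi
MOD=ta - signalled by the affix -a
check: ekkezia -> ekkezia -> ekkezi
lemma: ekke; ASPECT=ol; MOD=ta


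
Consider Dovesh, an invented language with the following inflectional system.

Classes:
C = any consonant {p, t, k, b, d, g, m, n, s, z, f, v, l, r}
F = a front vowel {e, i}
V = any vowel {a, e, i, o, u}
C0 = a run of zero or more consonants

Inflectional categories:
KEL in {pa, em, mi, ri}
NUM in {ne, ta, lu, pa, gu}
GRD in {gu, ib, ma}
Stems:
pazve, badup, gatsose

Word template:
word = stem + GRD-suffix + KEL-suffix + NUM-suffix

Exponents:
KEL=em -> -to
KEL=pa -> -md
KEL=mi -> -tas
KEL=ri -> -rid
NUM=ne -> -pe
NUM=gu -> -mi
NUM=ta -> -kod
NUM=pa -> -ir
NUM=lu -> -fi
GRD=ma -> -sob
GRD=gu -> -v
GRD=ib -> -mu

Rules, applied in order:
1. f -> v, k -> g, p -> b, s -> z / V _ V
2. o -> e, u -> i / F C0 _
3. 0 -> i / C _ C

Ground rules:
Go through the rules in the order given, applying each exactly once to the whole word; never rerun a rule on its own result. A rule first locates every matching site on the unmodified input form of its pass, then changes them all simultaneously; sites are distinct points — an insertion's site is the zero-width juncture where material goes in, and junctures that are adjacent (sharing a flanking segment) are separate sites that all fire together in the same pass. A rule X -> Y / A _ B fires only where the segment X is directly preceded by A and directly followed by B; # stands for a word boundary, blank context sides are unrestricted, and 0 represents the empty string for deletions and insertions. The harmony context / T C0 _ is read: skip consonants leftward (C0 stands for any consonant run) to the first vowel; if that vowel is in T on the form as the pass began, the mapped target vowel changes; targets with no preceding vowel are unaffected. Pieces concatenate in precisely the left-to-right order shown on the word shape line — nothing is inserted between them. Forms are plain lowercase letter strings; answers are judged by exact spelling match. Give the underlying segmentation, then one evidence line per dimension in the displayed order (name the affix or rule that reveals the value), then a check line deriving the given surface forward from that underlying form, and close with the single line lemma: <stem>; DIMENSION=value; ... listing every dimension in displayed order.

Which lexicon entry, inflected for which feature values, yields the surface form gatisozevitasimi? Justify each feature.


underlying: gatsose-v-tas-mi
KEL=mi - signalled by the affix -tas
NUM=gu - signalled by the affix -mi
GRD=gu - signalled by the affix -v
check: gatsosevtasmi -> gatsozevtasmi -> gatsozevtasmi -> gatisozevitasimi
lemma: gatsose; KEL=mi; NUM=gu; GRD=gu


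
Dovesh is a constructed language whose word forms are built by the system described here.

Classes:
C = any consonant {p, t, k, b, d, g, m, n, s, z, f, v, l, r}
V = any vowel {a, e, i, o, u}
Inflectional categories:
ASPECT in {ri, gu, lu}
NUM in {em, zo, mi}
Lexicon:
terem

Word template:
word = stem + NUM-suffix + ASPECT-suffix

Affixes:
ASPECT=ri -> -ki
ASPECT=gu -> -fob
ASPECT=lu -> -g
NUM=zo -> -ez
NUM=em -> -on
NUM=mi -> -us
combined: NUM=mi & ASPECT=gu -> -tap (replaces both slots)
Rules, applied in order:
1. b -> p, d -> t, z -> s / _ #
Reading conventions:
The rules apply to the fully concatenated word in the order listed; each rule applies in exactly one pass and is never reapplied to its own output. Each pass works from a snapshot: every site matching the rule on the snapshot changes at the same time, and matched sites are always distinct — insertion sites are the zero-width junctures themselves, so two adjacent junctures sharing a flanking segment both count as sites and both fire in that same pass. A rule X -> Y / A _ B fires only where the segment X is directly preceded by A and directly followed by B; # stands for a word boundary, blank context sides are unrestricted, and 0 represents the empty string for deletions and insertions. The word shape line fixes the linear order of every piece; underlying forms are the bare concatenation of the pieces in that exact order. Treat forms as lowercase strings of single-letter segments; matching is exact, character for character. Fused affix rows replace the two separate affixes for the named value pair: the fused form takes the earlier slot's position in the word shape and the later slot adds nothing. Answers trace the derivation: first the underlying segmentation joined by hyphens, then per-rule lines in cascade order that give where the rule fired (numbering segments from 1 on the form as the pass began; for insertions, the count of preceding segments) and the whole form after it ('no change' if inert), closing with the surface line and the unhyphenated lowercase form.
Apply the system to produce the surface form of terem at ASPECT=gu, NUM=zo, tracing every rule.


underlying: terem-ez-fob
1. b -> p, d -> t, z -> s / _ #: fires at position(s) 10: teremezfop
surface: teremezfop


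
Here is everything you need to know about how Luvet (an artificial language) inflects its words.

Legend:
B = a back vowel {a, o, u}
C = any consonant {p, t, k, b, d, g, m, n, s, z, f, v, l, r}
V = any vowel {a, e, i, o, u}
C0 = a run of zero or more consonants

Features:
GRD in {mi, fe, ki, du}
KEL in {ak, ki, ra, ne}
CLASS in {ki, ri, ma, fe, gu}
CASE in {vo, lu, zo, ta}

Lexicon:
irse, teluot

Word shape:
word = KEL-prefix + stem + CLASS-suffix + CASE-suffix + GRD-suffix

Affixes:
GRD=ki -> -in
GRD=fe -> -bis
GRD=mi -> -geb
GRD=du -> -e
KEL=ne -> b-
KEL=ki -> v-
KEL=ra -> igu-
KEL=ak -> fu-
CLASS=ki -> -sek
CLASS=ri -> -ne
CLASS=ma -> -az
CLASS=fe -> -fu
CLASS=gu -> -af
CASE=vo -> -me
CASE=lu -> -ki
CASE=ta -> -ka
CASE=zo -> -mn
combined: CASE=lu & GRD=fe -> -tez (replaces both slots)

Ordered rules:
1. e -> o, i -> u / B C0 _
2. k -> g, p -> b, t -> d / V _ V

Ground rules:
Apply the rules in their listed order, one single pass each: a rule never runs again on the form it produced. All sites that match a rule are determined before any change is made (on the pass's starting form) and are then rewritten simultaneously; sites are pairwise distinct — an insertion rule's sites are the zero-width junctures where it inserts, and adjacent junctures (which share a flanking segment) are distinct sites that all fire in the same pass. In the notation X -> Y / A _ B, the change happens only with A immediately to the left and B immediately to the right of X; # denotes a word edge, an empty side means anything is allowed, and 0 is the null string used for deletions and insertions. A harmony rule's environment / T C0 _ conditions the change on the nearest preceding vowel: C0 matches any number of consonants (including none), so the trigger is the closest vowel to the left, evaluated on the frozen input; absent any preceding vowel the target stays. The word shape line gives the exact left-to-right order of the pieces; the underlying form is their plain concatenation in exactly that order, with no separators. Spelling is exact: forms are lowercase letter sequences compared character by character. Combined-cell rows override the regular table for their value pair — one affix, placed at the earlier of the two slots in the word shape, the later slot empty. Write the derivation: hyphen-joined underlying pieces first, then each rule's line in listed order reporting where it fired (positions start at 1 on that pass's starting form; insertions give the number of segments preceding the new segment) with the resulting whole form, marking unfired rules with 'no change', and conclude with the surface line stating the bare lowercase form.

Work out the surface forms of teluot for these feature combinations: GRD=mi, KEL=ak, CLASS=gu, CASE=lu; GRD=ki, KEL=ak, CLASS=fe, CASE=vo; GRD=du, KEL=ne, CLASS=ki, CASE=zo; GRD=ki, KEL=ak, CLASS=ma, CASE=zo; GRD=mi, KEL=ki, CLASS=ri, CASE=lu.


cell GRD=mi, KEL=ak, CLASS=gu, CASE=lu:
underlying: fu-teluot-af-ki-geb
1. e -> o, i -> u / B C0 _: fires at position(s) 4, 12: futoluotafkugeb
2. k -> g, p -> b, t -> d / V _ V: fires at position(s) 3, 8: fudoluodafkugeb
surface: fudoluodafkugeb

cell GRD=ki, KEL=ak, CLASS=fe, CASE=vo:
underlying: fu-teluot-fu-me-in
1. e -> o, i -> u / B C0 _: fires at position(s) 4, 12: futoluotfumoin
2. k -> g, p -> b, t -> d / V _ V: fires at position(s) 3: fudoluotfumoin
surface: fudoluotfumoin

cell GRD=du, KEL=ne, CLASS=ki, CASE=zo:
underlying: b-teluot-sek-mn-e
1. e -> o, i -> u / B C0 _: fires at position(s) 9: bteluotsokmne
2. k -> g, p -> b, t -> d / V _ V: no change
surface: bteluotsokmne

cell GRD=ki, KEL=ak, CLASS=ma, CASE=zo:
underlying: fu-teluot-az-mn-in
1. e -> o, i -> u / B C0 _: fires at position(s) 4, 13: futoluotazmnun
2. k -> g, p -> b, t -> d / V _ V: fires at position(s) 3, 8: fudoluodazmnun
surface: fudoluodazmnun

cell GRD=mi, KEL=ki, CLASS=ri, CASE=lu:
underlying: v-teluot-ne-ki-geb
1. e -> o, i -> u / B C0 _: fires at position(s) 9: vteluotnokigeb
2. k -> g, p -> b, t -> d / V _ V: fires at position(s) 10: vteluotnogigeb
surface: vteluotnogigeb


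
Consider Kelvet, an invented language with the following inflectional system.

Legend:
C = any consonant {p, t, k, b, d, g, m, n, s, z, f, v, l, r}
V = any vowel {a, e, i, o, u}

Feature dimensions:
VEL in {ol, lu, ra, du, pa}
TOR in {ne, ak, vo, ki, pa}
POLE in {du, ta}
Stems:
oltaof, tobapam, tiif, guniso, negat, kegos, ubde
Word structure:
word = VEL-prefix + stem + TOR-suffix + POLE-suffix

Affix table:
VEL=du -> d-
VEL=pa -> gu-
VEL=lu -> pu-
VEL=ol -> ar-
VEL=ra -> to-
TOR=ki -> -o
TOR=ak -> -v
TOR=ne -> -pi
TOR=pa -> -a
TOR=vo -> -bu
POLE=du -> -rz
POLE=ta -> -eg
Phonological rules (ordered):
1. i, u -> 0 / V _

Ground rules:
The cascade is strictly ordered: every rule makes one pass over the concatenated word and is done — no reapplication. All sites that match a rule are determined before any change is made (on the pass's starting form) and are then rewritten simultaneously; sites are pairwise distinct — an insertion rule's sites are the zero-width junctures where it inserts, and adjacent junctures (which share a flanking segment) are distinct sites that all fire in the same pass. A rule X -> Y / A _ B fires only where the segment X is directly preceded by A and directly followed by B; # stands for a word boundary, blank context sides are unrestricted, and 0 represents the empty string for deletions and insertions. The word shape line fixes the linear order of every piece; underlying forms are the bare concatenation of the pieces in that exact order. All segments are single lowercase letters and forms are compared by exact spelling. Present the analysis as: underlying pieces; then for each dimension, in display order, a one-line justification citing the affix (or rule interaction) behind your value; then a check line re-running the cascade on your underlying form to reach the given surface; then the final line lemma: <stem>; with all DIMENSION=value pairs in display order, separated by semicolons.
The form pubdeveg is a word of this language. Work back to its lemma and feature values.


underlying: pu-ubde-v-eg
VEL=lu - signalled by the affix pu-
TOR=ak - signalled by the affix -v
POLE=ta - signalled by the affix -eg
check: puubdeveg -> pubdeveg
lemma: ubde; VEL=lu; TOR=ak; POLE=ta


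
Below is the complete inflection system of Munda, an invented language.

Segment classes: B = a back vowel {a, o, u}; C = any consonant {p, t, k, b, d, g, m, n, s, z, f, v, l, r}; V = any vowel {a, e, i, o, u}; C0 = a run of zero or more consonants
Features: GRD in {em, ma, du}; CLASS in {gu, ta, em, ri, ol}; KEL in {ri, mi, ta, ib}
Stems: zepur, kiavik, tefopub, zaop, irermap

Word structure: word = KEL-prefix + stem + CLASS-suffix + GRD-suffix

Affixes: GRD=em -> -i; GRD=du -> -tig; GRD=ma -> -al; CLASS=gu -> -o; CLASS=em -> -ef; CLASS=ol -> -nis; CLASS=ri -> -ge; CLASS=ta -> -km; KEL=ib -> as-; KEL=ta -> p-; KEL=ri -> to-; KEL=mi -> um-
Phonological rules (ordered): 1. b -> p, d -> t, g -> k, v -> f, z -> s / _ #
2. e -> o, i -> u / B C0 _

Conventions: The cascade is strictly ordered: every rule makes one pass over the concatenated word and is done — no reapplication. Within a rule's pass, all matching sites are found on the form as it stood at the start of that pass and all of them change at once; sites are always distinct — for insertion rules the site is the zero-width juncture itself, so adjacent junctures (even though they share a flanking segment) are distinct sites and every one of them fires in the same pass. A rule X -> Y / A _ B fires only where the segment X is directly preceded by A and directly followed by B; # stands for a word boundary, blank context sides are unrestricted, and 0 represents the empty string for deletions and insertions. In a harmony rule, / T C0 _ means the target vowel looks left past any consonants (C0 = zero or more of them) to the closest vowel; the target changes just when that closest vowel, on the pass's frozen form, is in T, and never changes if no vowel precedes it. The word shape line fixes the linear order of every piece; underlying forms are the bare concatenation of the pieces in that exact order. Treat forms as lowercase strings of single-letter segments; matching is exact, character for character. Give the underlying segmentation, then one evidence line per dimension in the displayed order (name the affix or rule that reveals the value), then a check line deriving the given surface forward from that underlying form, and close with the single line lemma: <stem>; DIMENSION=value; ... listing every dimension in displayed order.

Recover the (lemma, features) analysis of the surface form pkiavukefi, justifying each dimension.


underlying: p-kiavik-ef-i
GRD=em - signalled by the affix -i
CLASS=em - signalled by the affix -ef
KEL=ta - signalled by the affix p-
check: pkiavikefi -> pkiavikefi -> pkiavukefi
lemma: kiavik; GRD=em; CLASS=em; KEL=ta


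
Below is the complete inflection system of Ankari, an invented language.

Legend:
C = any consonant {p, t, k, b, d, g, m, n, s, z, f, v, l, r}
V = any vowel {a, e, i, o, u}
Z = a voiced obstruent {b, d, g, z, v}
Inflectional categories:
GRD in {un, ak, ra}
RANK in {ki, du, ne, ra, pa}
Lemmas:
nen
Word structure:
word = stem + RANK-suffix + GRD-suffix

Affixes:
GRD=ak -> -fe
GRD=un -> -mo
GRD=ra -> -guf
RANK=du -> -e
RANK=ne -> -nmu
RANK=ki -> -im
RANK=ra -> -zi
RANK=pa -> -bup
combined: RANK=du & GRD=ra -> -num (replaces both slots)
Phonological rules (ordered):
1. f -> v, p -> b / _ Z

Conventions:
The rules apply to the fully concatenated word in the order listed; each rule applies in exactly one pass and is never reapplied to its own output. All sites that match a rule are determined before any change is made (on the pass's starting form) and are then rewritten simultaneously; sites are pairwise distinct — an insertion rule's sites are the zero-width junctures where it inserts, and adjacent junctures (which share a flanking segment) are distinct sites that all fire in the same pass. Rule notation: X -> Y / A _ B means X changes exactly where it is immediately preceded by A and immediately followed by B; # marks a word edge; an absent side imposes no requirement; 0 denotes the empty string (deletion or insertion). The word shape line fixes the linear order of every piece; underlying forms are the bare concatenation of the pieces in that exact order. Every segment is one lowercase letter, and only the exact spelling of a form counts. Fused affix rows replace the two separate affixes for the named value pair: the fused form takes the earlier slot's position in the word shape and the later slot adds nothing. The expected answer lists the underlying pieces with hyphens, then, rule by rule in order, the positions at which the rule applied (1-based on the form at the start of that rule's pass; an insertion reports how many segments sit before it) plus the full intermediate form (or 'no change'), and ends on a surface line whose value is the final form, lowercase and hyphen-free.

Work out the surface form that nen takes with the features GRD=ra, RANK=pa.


underlying: nen-bup-guf
1. f -> v, p -> b / _ Z: fires at position(s) 6: nenbubguf
surface: nenbubguf


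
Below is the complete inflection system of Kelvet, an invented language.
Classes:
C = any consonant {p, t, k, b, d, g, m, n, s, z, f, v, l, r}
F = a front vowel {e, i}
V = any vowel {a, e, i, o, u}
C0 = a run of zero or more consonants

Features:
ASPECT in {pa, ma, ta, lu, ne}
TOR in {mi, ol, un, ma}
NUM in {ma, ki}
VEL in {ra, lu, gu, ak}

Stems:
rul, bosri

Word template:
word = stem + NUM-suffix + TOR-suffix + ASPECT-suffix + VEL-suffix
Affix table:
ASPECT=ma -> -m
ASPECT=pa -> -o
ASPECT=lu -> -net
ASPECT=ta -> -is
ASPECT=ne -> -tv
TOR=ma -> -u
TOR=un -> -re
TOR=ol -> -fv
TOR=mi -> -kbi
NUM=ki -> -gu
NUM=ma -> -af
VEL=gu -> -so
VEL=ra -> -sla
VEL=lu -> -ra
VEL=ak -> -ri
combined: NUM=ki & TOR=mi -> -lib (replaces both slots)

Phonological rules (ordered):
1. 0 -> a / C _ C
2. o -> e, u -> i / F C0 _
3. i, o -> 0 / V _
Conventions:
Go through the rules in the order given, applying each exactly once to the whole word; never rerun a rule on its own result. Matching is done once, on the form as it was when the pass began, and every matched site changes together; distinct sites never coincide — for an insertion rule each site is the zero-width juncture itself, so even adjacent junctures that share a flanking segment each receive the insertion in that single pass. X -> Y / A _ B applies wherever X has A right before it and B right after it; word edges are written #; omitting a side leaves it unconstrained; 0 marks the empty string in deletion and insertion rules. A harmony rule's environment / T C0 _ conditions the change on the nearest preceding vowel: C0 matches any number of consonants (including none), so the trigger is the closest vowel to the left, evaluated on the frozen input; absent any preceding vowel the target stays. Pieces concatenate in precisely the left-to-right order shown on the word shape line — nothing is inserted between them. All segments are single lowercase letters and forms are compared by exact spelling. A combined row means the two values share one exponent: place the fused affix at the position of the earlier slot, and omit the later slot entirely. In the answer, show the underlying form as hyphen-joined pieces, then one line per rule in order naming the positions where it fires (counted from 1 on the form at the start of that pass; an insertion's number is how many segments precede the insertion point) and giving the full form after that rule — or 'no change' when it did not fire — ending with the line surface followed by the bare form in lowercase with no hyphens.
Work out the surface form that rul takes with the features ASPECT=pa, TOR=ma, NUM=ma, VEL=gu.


underlying: rul-af-u-o-so
1. 0 -> a / C _ C: no change
2. o -> e, u -> i / F C0 _: no change
3. i, o -> 0 / V _: fires at position(s) 7: rulafuso
surface: rulafuso


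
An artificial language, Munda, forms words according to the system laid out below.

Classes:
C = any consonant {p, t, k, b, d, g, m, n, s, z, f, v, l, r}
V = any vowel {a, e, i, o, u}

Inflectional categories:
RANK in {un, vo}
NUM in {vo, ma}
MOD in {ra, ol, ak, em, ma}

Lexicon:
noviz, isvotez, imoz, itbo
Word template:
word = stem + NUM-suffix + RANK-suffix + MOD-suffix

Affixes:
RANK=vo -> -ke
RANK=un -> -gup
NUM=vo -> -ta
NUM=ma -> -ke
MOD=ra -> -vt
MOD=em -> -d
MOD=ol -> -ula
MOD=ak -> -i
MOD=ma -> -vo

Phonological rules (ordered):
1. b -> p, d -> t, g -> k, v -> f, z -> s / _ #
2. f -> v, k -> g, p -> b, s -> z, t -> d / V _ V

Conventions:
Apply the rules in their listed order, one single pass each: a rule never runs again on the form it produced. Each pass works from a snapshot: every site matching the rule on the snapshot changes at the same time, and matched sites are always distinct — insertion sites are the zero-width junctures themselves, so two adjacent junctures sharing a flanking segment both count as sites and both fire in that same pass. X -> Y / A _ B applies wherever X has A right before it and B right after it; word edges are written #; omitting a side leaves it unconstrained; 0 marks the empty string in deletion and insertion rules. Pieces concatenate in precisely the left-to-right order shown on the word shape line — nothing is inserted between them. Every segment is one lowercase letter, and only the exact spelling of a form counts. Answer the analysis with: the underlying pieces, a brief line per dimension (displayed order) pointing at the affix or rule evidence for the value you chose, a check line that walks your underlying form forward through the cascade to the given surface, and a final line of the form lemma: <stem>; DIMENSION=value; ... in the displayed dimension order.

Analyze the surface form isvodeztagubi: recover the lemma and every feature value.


underlying: isvotez-ta-gup-i
RANK=un - signalled by the affix -gup
NUM=vo - signalled by the affix -ta
MOD=ak - signalled by the affix -i
check: isvoteztagupi -> isvoteztagupi -> isvodeztagubi
lemma: isvotez; RANK=un; NUM=vo; MOD=ak


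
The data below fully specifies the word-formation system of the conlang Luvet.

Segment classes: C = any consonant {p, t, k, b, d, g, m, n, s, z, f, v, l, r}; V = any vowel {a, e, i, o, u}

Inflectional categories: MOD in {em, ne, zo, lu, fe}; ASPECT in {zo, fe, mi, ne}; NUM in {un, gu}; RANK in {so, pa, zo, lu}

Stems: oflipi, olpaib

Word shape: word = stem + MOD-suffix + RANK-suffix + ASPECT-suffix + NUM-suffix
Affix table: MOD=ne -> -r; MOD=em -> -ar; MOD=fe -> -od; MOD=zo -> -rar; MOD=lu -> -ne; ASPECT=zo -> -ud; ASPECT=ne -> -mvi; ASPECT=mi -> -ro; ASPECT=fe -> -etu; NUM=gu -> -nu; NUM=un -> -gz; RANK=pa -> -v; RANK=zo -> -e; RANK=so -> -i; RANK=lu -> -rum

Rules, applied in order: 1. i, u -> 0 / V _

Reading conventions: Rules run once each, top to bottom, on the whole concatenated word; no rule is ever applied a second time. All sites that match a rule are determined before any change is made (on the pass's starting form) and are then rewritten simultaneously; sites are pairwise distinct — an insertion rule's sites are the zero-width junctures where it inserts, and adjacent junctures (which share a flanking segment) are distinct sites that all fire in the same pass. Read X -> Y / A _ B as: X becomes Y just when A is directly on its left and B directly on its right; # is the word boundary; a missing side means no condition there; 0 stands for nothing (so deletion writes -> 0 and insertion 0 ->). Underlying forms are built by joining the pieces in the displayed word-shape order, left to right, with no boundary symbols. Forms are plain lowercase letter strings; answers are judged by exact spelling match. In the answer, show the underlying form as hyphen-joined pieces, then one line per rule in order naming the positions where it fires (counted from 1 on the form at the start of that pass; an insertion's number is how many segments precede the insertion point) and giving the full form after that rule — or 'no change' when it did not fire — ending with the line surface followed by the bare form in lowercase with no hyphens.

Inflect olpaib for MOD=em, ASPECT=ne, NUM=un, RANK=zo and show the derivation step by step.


underlying: olpaib-ar-e-mvi-gz
1. i, u -> 0 / V _: fires at position(s) 5: olpabaremvigz
surface: olpabaremvigz
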